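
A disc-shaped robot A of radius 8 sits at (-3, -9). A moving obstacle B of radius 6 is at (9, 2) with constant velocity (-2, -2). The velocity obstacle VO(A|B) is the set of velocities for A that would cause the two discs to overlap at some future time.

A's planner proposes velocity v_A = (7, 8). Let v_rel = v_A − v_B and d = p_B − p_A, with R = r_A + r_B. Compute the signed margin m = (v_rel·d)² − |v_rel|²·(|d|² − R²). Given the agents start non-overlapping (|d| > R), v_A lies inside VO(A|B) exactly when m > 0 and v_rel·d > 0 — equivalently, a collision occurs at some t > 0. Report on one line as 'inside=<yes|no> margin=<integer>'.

d = (12, 11),  |d|² = 265;  R = 8+6 = 14,  c = 265−14² = 69
v_rel = (9, 10),  |v_rel|² = 181;  v_rel·d = (9)·(12) + (10)·(11) = 218
181·t² − 436·t + 69 = 0  ⇒  m = 218² − 181·69 = 35035
m = 35035 > 0,  v_rel·d = 218 > 0  ⇒  inside

inside=yes margin=35035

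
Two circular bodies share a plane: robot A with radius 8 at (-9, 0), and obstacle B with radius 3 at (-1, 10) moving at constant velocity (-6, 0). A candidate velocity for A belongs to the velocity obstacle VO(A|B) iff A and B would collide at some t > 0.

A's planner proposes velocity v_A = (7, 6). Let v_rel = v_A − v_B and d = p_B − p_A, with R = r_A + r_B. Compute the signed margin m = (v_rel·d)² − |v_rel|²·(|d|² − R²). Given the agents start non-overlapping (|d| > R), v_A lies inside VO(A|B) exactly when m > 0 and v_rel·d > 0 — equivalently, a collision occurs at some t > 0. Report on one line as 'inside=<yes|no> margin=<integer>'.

d = (8, 10),  |d|² = 164;  R = 8+3 = 11,  c = 164−11² = 43
v_rel = (13, 6),  |v_rel|² = 205;  v_rel·d = (13)·(8) + (6)·(10) = 164
205·t² − 328·t + 43 = 0  ⇒  m = 164² − 205·43 = 18081
m = 18081 > 0,  v_rel·d = 164 > 0  ⇒  inside

inside=yes margin=18081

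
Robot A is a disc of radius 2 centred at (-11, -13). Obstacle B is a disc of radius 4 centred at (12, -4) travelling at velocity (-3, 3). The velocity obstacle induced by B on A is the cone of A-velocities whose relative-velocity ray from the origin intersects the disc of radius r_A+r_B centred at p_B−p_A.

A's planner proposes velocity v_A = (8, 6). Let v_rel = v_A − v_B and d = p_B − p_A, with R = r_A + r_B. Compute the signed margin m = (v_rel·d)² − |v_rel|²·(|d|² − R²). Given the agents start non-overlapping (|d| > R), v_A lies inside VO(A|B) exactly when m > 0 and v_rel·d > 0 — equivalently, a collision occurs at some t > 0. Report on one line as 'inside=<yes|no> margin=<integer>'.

d = (23, 9),  |d|² = 610;  R = 2+4 = 6,  c = 610−6² = 574
v_rel = (11, 3),  |v_rel|² = 130;  v_rel·d = (11)·(23) + (3)·(9) = 280
130·t² − 560·t + 574 = 0  ⇒  m = 280² − 130·574 = 3780
m = 3780 > 0,  v_rel·d = 280 > 0  ⇒  inside

inside=yes margin=3780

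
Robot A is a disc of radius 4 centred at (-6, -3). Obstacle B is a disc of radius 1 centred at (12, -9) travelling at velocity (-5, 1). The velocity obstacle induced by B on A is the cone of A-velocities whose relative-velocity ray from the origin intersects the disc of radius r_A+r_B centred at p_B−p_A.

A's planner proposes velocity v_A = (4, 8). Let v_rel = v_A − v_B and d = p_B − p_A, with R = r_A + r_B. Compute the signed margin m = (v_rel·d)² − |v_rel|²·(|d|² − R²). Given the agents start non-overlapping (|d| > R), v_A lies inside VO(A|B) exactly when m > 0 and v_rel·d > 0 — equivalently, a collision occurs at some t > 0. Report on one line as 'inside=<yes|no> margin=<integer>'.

d = (18, -6),  |d|² = 360;  R = 4+1 = 5,  c = 360−5² = 335
v_rel = (9, 7),  |v_rel|² = 130;  v_rel·d = (9)·(18) + (7)·(-6) = 120
130·t² − 240·t + 335 = 0  ⇒  m = 120² − 130·335 = -29150
m = -29150 < 0,  v_rel·d = 120 > 0  ⇒  outside

inside=no margin=-29150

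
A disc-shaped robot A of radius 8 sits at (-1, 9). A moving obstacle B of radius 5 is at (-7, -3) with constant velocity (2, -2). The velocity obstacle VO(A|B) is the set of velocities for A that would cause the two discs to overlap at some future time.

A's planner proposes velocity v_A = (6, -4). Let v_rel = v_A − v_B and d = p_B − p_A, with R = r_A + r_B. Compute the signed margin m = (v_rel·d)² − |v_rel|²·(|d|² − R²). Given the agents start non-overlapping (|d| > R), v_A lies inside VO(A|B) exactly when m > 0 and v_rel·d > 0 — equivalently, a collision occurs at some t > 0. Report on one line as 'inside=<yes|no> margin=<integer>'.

d = (-6, -12),  |d|² = 180;  R = 8+5 = 13,  c = 180−13² = 11
v_rel = (4, -2),  |v_rel|² = 20;  v_rel·d = (4)·(-6) + (-2)·(-12) = 0
20·t² − 0·t + 11 = 0  ⇒  m = 0² − 20·11 = -220
m = -220 < 0,  v_rel·d = 0 = 0  ⇒  outside

inside=no margin=-220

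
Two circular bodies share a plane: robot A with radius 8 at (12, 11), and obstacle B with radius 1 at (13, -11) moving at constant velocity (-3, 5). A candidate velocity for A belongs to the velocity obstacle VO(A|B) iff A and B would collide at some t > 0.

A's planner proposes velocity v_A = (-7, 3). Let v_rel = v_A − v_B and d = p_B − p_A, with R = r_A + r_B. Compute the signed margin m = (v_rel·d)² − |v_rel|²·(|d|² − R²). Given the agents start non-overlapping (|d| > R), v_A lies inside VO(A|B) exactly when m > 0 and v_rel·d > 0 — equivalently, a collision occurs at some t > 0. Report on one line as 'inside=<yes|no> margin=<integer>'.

d = (1, -22),  |d|² = 485;  R = 8+1 = 9,  c = 485−9² = 404
v_rel = (-4, -2),  |v_rel|² = 20;  v_rel·d = (-4)·(1) + (-2)·(-22) = 40
20·t² − 80·t + 404 = 0  ⇒  m = 40² − 20·404 = -6480
m = -6480 < 0,  v_rel·d = 40 > 0  ⇒  outside

inside=no margin=-6480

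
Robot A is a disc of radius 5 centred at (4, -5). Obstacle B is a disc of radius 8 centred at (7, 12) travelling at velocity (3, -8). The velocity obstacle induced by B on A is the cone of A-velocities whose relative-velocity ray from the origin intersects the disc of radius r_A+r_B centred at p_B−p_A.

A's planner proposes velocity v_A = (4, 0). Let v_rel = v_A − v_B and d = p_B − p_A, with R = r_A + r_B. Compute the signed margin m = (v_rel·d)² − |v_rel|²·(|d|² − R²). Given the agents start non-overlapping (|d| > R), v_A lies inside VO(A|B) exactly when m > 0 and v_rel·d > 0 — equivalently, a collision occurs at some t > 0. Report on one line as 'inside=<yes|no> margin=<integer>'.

d = (3, 17),  |d|² = 298;  R = 5+8 = 13,  c = 298−13² = 129
v_rel = (1, 8),  |v_rel|² = 65;  v_rel·d = (1)·(3) + (8)·(17) = 139
65·t² − 278·t + 129 = 0  ⇒  m = 139² − 65·129 = 10936
m = 10936 > 0,  v_rel·d = 139 > 0  ⇒  inside

inside=yes margin=10936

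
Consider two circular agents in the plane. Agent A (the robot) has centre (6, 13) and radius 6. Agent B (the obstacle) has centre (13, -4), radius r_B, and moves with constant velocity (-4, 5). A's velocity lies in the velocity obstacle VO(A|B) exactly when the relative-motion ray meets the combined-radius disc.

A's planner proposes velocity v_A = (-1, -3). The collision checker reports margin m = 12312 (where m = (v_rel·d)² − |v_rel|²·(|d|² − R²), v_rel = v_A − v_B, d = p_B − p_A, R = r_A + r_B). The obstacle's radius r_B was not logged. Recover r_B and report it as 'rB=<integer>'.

m = 12312
d = (7, -17);  v_rel = (3, -8),  |v_rel|² = 73
v_rel×d = (3)·(-17) − (-8)·(7) = 5
since m = R²·73 − 5²:  R² = (25 + 12312) / 73 = 169
R = √169 = 13  ⇒  r_B = 13 − 6 = 7

rB=7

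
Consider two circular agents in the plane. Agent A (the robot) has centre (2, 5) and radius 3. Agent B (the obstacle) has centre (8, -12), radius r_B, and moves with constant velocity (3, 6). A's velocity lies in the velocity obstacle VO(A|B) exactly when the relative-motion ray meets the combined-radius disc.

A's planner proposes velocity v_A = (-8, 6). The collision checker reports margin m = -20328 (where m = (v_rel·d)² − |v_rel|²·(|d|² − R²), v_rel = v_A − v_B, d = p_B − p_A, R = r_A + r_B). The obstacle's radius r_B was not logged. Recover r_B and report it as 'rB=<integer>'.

m = -20328
d = (6, -17);  v_rel = (-11, 0),  |v_rel|² = 121
v_rel×d = (-11)·(-17) − (0)·(6) = 187
since m = R²·121 − 187²:  R² = (34969 + -20328) / 121 = 121
R = √121 = 11  ⇒  r_B = 11 − 3 = 8

rB=8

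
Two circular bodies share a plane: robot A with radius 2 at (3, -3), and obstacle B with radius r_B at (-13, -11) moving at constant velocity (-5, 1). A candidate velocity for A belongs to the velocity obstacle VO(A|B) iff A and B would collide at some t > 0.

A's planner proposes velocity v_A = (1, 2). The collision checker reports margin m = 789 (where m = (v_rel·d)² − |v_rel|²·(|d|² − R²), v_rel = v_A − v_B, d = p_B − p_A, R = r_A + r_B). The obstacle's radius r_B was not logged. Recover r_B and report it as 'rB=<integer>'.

m = 789
d = (-16, -8);  v_rel = (6, 1),  |v_rel|² = 37
v_rel×d = (6)·(-8) − (1)·(-16) = -32
since m = R²·37 − (-32)²:  R² = (1024 + 789) / 37 = 49
R = √49 = 7  ⇒  r_B = 7 − 2 = 5

rB=5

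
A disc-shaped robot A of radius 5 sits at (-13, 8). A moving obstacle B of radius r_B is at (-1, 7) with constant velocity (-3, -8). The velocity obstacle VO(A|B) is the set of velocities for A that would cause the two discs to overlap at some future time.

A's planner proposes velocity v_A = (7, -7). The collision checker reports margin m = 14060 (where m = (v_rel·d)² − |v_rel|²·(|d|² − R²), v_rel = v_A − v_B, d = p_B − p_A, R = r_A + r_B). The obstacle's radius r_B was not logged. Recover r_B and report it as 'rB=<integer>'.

m = 14060
d = (12, -1);  v_rel = (10, 1),  |v_rel|² = 101
v_rel×d = (10)·(-1) − (1)·(12) = -22
since m = R²·101 − (-22)²:  R² = (484 + 14060) / 101 = 144
R = √144 = 12  ⇒  r_B = 12 − 5 = 7

rB=7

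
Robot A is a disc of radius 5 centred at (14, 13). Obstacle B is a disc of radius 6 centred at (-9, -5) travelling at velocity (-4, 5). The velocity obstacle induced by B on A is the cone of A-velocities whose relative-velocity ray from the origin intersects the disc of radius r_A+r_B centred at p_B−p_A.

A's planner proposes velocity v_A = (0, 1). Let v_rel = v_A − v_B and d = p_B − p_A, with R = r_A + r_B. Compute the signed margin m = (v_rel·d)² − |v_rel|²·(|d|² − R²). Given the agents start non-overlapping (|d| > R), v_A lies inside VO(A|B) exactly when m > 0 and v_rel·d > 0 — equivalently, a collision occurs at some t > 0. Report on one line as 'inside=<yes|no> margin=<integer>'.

d = (-23, -18),  |d|² = 853;  R = 5+6 = 11,  c = 853−11² = 732
v_rel = (4, -4),  |v_rel|² = 32;  v_rel·d = (4)·(-23) + (-4)·(-18) = -20
32·t² + 40·t + 732 = 0  ⇒  m = (-20)² − 32·732 = -23024
m = -23024 < 0,  v_rel·d = -20 < 0  ⇒  outside

inside=no margin=-23024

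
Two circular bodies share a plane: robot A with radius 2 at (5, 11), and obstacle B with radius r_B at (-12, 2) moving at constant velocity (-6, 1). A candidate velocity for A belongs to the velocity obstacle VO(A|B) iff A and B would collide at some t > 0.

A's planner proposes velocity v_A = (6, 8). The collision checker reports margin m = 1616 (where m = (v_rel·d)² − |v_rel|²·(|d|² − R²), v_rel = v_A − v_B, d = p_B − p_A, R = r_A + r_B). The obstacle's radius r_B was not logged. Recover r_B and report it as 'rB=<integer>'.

m = 1616
d = (-17, -9);  v_rel = (12, 7),  |v_rel|² = 193
v_rel×d = (12)·(-9) − (7)·(-17) = 11
since m = R²·193 − 11²:  R² = (121 + 1616) / 193 = 9
R = √9 = 3  ⇒  r_B = 3 − 2 = 1

rB=1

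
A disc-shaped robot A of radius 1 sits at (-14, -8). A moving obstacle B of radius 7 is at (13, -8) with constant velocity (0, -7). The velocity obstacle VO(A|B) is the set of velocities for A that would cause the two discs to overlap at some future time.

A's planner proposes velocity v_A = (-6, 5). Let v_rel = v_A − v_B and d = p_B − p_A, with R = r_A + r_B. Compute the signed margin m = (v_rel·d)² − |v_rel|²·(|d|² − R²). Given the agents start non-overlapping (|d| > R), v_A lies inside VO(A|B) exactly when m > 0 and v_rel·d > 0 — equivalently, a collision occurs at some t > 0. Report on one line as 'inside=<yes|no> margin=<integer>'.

d = (27, 0),  |d|² = 729;  R = 1+7 = 8,  c = 729−8² = 665
v_rel = (-6, 12),  |v_rel|² = 180;  v_rel·d = (-6)·(27) + (12)·(0) = -162
180·t² + 324·t + 665 = 0  ⇒  m = (-162)² − 180·665 = -93456
m = -93456 < 0,  v_rel·d = -162 < 0  ⇒  outside

inside=no margin=-93456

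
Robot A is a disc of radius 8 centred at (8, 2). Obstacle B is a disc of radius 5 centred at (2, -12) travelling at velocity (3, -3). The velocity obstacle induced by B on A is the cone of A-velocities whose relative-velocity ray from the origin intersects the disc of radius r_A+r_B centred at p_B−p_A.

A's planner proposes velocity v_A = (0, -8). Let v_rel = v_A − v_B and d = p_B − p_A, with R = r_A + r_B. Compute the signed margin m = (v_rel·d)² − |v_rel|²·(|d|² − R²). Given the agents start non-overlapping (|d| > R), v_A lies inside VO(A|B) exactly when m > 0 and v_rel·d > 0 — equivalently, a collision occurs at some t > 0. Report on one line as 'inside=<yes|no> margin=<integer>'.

d = (-6, -14),  |d|² = 232;  R = 8+5 = 13,  c = 232−13² = 63
v_rel = (-3, -5),  |v_rel|² = 34;  v_rel·d = (-3)·(-6) + (-5)·(-14) = 88
34·t² − 176·t + 63 = 0  ⇒  m = 88² − 34·63 = 5602
m = 5602 > 0,  v_rel·d = 88 > 0  ⇒  inside

inside=yes margin=5602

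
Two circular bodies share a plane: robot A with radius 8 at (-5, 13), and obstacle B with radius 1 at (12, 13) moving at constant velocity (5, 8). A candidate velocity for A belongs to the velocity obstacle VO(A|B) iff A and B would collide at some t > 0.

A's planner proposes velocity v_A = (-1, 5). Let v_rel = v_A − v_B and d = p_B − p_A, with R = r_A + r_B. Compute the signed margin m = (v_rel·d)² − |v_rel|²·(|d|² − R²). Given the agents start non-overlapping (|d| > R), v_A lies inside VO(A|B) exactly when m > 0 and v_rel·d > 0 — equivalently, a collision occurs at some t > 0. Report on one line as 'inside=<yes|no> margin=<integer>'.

d = (17, 0),  |d|² = 289;  R = 8+1 = 9,  c = 289−9² = 208
v_rel = (-6, -3),  |v_rel|² = 45;  v_rel·d = (-6)·(17) + (-3)·(0) = -102
45·t² + 204·t + 208 = 0  ⇒  m = (-102)² − 45·208 = 1044
m = 1044 > 0,  v_rel·d = -102 < 0  ⇒  outside

inside=no margin=1044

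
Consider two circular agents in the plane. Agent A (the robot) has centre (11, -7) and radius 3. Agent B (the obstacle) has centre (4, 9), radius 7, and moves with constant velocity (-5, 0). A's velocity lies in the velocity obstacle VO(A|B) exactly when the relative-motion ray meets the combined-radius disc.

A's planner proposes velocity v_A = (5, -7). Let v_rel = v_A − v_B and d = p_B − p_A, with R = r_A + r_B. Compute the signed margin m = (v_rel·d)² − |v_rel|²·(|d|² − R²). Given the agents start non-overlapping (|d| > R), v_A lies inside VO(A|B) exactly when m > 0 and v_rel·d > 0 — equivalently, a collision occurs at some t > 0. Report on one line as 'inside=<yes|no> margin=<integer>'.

d = (-7, 16),  |d|² = 305;  R = 3+7 = 10,  c = 305−10² = 205
v_rel = (10, -7),  |v_rel|² = 149;  v_rel·d = (10)·(-7) + (-7)·(16) = -182
149·t² + 364·t + 205 = 0  ⇒  m = (-182)² − 149·205 = 2579
m = 2579 > 0,  v_rel·d = -182 < 0  ⇒  outside

inside=no margin=2579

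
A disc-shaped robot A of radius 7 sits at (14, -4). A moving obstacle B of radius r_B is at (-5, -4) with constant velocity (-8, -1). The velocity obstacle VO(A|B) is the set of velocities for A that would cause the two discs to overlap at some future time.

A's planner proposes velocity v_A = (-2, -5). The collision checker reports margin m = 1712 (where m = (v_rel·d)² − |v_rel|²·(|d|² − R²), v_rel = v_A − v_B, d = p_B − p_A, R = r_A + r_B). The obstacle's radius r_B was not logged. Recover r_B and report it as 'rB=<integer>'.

m = 1712
d = (-19, 0);  v_rel = (6, -4),  |v_rel|² = 52
v_rel×d = (6)·(0) − (-4)·(-19) = -76
since m = R²·52 − (-76)²:  R² = (5776 + 1712) / 52 = 144
R = √144 = 12  ⇒  r_B = 12 − 7 = 5

rB=5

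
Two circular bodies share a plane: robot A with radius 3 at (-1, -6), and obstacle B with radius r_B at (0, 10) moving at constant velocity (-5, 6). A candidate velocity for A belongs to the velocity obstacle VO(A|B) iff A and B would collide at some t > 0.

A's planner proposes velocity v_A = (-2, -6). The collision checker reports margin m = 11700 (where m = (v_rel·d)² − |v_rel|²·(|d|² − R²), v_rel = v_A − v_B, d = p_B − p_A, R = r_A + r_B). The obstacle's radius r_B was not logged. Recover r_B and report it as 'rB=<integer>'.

m = 11700
d = (1, 16);  v_rel = (3, -12),  |v_rel|² = 153
v_rel×d = (3)·(16) − (-12)·(1) = 60
since m = R²·153 − 60²:  R² = (3600 + 11700) / 153 = 100
R = √100 = 10  ⇒  r_B = 10 − 3 = 7

rB=7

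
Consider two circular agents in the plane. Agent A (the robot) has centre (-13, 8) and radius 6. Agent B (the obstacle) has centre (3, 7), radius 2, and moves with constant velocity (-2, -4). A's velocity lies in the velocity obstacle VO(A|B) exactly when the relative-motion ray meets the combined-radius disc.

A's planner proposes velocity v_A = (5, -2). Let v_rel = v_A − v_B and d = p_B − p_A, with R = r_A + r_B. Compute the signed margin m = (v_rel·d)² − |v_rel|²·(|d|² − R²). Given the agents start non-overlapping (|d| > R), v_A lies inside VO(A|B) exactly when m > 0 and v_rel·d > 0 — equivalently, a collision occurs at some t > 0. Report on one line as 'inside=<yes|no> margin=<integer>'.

d = (16, -1),  |d|² = 257;  R = 6+2 = 8,  c = 257−8² = 193
v_rel = (7, 2),  |v_rel|² = 53;  v_rel·d = (7)·(16) + (2)·(-1) = 110
53·t² − 220·t + 193 = 0  ⇒  m = 110² − 53·193 = 1871
m = 1871 > 0,  v_rel·d = 110 > 0  ⇒  inside

inside=yes margin=1871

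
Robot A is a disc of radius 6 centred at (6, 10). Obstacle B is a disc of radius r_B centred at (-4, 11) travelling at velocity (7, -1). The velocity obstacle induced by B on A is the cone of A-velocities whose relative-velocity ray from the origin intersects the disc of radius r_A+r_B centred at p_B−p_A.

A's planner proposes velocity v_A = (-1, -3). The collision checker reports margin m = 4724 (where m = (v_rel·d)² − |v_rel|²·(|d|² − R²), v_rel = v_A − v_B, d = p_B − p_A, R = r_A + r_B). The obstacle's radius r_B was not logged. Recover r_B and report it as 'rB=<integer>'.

m = 4724
d = (-10, 1);  v_rel = (-8, -2),  |v_rel|² = 68
v_rel×d = (-8)·(1) − (-2)·(-10) = -28
since m = R²·68 − (-28)²:  R² = (784 + 4724) / 68 = 81
R = √81 = 9  ⇒  r_B = 9 − 6 = 3

rB=3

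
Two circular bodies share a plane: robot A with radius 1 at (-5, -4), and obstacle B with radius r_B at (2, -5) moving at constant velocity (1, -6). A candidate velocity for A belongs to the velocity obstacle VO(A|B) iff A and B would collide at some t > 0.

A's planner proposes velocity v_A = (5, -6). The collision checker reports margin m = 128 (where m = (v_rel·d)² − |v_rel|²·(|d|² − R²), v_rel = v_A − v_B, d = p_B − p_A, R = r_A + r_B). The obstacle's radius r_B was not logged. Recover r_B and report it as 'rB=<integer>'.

m = 128
d = (7, -1);  v_rel = (4, 0),  |v_rel|² = 16
v_rel×d = (4)·(-1) − (0)·(7) = -4
since m = R²·16 − (-4)²:  R² = (16 + 128) / 16 = 9
R = √9 = 3  ⇒  r_B = 3 − 1 = 2

rB=2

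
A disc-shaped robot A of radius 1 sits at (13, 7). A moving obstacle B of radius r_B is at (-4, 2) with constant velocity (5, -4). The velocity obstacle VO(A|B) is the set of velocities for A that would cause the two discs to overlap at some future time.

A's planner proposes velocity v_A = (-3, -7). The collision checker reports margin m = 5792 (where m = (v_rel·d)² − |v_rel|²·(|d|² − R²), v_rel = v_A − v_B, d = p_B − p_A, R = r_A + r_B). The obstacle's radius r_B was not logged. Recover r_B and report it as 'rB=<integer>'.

m = 5792
d = (-17, -5);  v_rel = (-8, -3),  |v_rel|² = 73
v_rel×d = (-8)·(-5) − (-3)·(-17) = -11
since m = R²·73 − (-11)²:  R² = (121 + 5792) / 73 = 81
R = √81 = 9  ⇒  r_B = 9 − 1 = 8

rB=8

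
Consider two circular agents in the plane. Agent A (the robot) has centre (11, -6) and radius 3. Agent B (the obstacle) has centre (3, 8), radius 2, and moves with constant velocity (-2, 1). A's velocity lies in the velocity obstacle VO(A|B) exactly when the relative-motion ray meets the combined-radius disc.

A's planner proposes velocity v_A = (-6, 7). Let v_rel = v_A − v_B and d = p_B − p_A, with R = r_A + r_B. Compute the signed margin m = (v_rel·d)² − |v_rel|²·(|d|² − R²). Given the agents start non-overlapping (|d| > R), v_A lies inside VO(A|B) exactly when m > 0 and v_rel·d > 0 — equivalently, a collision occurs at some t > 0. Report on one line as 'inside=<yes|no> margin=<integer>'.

d = (-8, 14),  |d|² = 260;  R = 3+2 = 5,  c = 260−5² = 235
v_rel = (-4, 6),  |v_rel|² = 52;  v_rel·d = (-4)·(-8) + (6)·(14) = 116
52·t² − 232·t + 235 = 0  ⇒  m = 116² − 52·235 = 1236
m = 1236 > 0,  v_rel·d = 116 > 0  ⇒  inside

inside=yes margin=1236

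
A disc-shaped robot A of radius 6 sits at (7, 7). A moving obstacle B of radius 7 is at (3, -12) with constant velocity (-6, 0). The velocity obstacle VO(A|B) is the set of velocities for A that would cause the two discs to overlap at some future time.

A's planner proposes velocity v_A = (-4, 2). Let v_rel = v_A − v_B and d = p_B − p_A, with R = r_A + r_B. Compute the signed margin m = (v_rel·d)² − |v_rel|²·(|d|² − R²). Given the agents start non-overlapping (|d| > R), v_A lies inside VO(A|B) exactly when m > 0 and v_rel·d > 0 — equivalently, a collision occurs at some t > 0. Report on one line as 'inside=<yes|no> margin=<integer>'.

d = (-4, -19),  |d|² = 377;  R = 6+7 = 13,  c = 377−13² = 208
v_rel = (2, 2),  |v_rel|² = 8;  v_rel·d = (2)·(-4) + (2)·(-19) = -46
8·t² + 92·t + 208 = 0  ⇒  m = (-46)² − 8·208 = 452
m = 452 > 0,  v_rel·d = -46 < 0  ⇒  outside

inside=no margin=452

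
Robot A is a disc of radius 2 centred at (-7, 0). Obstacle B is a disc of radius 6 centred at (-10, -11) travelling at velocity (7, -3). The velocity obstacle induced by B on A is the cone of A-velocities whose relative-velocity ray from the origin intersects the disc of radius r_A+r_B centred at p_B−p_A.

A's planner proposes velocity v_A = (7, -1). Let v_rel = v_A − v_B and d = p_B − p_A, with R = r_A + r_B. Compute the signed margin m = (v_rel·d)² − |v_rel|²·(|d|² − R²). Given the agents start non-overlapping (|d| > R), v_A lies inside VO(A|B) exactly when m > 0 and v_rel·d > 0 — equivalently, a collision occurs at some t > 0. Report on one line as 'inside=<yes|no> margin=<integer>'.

d = (-3, -11),  |d|² = 130;  R = 2+6 = 8,  c = 130−8² = 66
v_rel = (0, 2),  |v_rel|² = 4;  v_rel·d = (0)·(-3) + (2)·(-11) = -22
4·t² + 44·t + 66 = 0  ⇒  m = (-22)² − 4·66 = 220
m = 220 > 0,  v_rel·d = -22 < 0  ⇒  outside

inside=no margin=220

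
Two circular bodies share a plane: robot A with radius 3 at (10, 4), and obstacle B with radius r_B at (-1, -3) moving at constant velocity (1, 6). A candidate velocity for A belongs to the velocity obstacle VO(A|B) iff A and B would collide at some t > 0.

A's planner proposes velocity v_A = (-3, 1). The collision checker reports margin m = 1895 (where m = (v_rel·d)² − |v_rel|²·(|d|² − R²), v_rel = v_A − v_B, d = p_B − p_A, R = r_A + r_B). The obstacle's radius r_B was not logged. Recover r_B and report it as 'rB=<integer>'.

m = 1895
d = (-11, -7);  v_rel = (-4, -5),  |v_rel|² = 41
v_rel×d = (-4)·(-7) − (-5)·(-11) = -27
since m = R²·41 − (-27)²:  R² = (729 + 1895) / 41 = 64
R = √64 = 8  ⇒  r_B = 8 − 3 = 5

rB=5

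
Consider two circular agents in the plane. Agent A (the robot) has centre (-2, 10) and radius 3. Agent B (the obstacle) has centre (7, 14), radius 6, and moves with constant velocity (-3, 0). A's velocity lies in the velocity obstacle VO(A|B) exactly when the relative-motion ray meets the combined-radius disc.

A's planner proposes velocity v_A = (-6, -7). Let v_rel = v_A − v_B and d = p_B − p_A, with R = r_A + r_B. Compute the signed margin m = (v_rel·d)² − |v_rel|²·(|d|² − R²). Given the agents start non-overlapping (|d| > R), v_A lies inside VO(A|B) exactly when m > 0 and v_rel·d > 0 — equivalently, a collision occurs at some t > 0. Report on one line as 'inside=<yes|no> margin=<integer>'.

d = (9, 4),  |d|² = 97;  R = 3+6 = 9,  c = 97−9² = 16
v_rel = (-3, -7),  |v_rel|² = 58;  v_rel·d = (-3)·(9) + (-7)·(4) = -55
58·t² + 110·t + 16 = 0  ⇒  m = (-55)² − 58·16 = 2097
m = 2097 > 0,  v_rel·d = -55 < 0  ⇒  outside

inside=no margin=2097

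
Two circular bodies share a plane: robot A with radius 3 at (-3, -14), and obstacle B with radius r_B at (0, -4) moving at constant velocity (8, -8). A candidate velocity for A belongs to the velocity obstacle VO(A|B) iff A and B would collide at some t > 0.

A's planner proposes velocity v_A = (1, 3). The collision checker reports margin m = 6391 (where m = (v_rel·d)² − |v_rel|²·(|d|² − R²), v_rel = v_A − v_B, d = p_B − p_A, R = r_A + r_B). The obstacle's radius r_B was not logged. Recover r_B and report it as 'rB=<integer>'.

m = 6391
d = (3, 10);  v_rel = (-7, 11),  |v_rel|² = 170
v_rel×d = (-7)·(10) − (11)·(3) = -103
since m = R²·170 − (-103)²:  R² = (10609 + 6391) / 170 = 100
R = √100 = 10  ⇒  r_B = 10 − 3 = 7

rB=7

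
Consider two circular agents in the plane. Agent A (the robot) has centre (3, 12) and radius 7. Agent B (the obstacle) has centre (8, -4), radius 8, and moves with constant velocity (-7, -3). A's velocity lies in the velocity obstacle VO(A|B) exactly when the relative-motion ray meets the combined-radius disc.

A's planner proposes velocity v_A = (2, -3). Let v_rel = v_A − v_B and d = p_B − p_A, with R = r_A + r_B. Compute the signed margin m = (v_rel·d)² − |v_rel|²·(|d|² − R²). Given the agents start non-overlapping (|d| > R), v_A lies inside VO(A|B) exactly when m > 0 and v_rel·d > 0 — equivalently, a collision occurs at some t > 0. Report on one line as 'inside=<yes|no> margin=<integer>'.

d = (5, -16),  |d|² = 281;  R = 7+8 = 15,  c = 281−15² = 56
v_rel = (9, 0),  |v_rel|² = 81;  v_rel·d = (9)·(5) + (0)·(-16) = 45
81·t² − 90·t + 56 = 0  ⇒  m = 45² − 81·56 = -2511
m = -2511 < 0,  v_rel·d = 45 > 0  ⇒  outside

inside=no margin=-2511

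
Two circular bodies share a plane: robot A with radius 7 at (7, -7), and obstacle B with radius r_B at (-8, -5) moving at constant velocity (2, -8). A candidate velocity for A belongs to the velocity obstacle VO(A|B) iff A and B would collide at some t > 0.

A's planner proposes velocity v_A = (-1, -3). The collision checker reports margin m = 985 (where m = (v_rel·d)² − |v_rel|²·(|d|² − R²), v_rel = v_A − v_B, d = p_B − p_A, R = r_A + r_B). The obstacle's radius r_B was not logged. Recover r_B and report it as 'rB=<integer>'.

m = 985
d = (-15, 2);  v_rel = (-3, 5),  |v_rel|² = 34
v_rel×d = (-3)·(2) − (5)·(-15) = 69
since m = R²·34 − 69²:  R² = (4761 + 985) / 34 = 169
R = √169 = 13  ⇒  r_B = 13 − 7 = 6

rB=6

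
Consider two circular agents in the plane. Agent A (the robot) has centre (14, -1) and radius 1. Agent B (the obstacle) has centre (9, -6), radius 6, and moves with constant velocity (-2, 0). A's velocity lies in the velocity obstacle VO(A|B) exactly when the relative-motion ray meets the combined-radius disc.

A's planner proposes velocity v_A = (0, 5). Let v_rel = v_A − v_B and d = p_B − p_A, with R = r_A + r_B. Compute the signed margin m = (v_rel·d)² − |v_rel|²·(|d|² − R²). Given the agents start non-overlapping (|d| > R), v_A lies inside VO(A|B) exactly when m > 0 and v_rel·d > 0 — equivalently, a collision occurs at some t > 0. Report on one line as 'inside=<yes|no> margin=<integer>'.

d = (-5, -5),  |d|² = 50;  R = 1+6 = 7,  c = 50−7² = 1
v_rel = (2, 5),  |v_rel|² = 29;  v_rel·d = (2)·(-5) + (5)·(-5) = -35
29·t² + 70·t + 1 = 0  ⇒  m = (-35)² − 29·1 = 1196
m = 1196 > 0,  v_rel·d = -35 < 0  ⇒  outside

inside=no margin=1196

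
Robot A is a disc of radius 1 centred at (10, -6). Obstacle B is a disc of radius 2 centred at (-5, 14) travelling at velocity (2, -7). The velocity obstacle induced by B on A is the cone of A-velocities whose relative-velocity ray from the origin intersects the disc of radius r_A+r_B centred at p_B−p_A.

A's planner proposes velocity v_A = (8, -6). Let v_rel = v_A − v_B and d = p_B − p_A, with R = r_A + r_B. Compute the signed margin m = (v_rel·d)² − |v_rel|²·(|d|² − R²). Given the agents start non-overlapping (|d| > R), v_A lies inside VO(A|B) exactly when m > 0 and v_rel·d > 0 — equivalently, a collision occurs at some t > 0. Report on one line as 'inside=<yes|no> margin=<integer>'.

d = (-15, 20),  |d|² = 625;  R = 1+2 = 3,  c = 625−3² = 616
v_rel = (6, 1),  |v_rel|² = 37;  v_rel·d = (6)·(-15) + (1)·(20) = -70
37·t² + 140·t + 616 = 0  ⇒  m = (-70)² − 37·616 = -17892
m = -17892 < 0,  v_rel·d = -70 < 0  ⇒  outside

inside=no margin=-17892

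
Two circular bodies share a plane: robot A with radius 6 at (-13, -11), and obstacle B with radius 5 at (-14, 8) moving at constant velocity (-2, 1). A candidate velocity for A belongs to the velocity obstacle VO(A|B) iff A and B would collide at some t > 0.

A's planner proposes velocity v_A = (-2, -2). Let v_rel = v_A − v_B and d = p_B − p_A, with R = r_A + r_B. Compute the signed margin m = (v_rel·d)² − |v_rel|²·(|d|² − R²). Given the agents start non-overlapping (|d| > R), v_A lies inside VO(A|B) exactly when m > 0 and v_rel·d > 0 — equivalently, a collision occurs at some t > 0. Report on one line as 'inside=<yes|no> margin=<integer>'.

d = (-1, 19),  |d|² = 362;  R = 6+5 = 11,  c = 362−11² = 241
v_rel = (0, -3),  |v_rel|² = 9;  v_rel·d = (0)·(-1) + (-3)·(19) = -57
9·t² + 114·t + 241 = 0  ⇒  m = (-57)² − 9·241 = 1080
m = 1080 > 0,  v_rel·d = -57 < 0  ⇒  outside

inside=no margin=1080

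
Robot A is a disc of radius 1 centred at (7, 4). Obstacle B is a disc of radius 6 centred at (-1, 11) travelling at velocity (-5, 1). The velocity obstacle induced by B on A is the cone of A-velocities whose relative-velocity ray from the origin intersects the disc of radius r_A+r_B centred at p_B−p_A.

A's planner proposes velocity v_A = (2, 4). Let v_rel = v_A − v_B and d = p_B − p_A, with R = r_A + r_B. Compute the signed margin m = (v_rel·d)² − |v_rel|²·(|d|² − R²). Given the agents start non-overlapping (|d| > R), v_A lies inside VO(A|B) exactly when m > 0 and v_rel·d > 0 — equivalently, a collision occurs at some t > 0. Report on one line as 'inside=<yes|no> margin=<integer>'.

d = (-8, 7),  |d|² = 113;  R = 1+6 = 7,  c = 113−7² = 64
v_rel = (7, 3),  |v_rel|² = 58;  v_rel·d = (7)·(-8) + (3)·(7) = -35
58·t² + 70·t + 64 = 0  ⇒  m = (-35)² − 58·64 = -2487
m = -2487 < 0,  v_rel·d = -35 < 0  ⇒  outside

inside=no margin=-2487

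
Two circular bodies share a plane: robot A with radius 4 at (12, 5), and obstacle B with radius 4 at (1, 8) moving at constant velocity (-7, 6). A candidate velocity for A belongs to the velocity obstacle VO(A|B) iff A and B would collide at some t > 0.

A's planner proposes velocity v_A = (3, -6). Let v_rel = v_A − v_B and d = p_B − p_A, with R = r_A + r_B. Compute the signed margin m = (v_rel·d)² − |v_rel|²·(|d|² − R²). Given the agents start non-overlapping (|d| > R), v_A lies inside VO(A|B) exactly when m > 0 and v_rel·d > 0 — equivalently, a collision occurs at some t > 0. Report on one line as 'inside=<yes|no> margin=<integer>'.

d = (-11, 3),  |d|² = 130;  R = 4+4 = 8,  c = 130−8² = 66
v_rel = (10, -12),  |v_rel|² = 244;  v_rel·d = (10)·(-11) + (-12)·(3) = -146
244·t² + 292·t + 66 = 0  ⇒  m = (-146)² − 244·66 = 5212
m = 5212 > 0,  v_rel·d = -146 < 0  ⇒  outside

inside=no margin=5212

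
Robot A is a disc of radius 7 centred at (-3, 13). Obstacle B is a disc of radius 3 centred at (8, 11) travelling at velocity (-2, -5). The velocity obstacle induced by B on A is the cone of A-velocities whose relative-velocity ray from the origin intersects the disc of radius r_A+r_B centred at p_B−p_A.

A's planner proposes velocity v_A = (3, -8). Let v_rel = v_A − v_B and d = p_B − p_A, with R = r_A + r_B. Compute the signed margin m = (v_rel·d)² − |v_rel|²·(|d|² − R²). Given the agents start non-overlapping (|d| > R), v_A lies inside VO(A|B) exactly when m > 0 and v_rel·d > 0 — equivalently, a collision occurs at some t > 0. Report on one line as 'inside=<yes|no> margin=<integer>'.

d = (11, -2),  |d|² = 125;  R = 7+3 = 10,  c = 125−10² = 25
v_rel = (5, -3),  |v_rel|² = 34;  v_rel·d = (5)·(11) + (-3)·(-2) = 61
34·t² − 122·t + 25 = 0  ⇒  m = 61² − 34·25 = 2871
m = 2871 > 0,  v_rel·d = 61 > 0  ⇒  inside

inside=yes margin=2871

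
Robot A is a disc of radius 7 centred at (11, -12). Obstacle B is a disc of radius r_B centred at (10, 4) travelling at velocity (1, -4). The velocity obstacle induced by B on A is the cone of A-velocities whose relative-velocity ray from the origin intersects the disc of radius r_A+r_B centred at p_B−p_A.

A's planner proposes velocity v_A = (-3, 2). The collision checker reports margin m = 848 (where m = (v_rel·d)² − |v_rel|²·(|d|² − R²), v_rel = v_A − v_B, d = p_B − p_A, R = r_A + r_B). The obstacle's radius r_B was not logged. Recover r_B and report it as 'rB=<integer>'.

m = 848
d = (-1, 16);  v_rel = (-4, 6),  |v_rel|² = 52
v_rel×d = (-4)·(16) − (6)·(-1) = -58
since m = R²·52 − (-58)²:  R² = (3364 + 848) / 52 = 81
R = √81 = 9  ⇒  r_B = 9 − 7 = 2

rB=2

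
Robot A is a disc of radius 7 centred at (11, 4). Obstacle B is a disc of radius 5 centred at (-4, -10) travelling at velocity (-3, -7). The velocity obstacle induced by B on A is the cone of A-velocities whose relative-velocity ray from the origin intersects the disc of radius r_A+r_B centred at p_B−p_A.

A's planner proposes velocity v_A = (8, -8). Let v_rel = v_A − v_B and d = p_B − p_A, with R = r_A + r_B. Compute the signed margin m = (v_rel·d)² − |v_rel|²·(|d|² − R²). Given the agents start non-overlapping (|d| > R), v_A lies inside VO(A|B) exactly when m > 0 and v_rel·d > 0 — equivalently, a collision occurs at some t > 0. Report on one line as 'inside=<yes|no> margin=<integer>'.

d = (-15, -14),  |d|² = 421;  R = 7+5 = 12,  c = 421−12² = 277
v_rel = (11, -1),  |v_rel|² = 122;  v_rel·d = (11)·(-15) + (-1)·(-14) = -151
122·t² + 302·t + 277 = 0  ⇒  m = (-151)² − 122·277 = -10993
m = -10993 < 0,  v_rel·d = -151 < 0  ⇒  outside

inside=no margin=-10993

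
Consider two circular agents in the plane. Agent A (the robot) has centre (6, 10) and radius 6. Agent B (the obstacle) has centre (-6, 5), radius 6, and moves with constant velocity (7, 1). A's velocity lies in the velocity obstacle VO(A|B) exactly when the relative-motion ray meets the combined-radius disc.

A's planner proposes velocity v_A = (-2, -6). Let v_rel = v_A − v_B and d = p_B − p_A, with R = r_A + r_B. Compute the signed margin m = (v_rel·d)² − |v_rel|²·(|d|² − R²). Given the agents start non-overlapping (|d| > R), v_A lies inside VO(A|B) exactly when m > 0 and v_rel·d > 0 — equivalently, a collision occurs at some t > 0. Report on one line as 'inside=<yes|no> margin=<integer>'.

d = (-12, -5),  |d|² = 169;  R = 6+6 = 12,  c = 169−12² = 25
v_rel = (-9, -7),  |v_rel|² = 130;  v_rel·d = (-9)·(-12) + (-7)·(-5) = 143
130·t² − 286·t + 25 = 0  ⇒  m = 143² − 130·25 = 17199
m = 17199 > 0,  v_rel·d = 143 > 0  ⇒  inside

inside=yes margin=17199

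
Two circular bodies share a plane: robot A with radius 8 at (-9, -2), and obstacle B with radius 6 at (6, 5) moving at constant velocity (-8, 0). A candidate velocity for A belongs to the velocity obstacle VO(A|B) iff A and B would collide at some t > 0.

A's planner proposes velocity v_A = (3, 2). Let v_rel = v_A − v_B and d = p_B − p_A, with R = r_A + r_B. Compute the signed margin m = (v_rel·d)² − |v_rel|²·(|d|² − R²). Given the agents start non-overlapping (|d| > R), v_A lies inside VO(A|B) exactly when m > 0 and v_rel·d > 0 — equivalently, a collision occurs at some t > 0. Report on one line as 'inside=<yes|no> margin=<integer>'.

d = (15, 7),  |d|² = 274;  R = 8+6 = 14,  c = 274−14² = 78
v_rel = (11, 2),  |v_rel|² = 125;  v_rel·d = (11)·(15) + (2)·(7) = 179
125·t² − 358·t + 78 = 0  ⇒  m = 179² − 125·78 = 22291
m = 22291 > 0,  v_rel·d = 179 > 0  ⇒  inside

inside=yes margin=22291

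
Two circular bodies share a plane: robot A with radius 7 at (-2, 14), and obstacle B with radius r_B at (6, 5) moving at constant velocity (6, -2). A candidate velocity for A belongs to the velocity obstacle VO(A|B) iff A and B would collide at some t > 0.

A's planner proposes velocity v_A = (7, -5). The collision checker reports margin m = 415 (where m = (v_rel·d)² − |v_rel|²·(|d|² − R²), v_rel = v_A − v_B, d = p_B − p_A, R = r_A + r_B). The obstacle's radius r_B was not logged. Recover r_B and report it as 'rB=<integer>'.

m = 415
d = (8, -9);  v_rel = (1, -3),  |v_rel|² = 10
v_rel×d = (1)·(-9) − (-3)·(8) = 15
since m = R²·10 − 15²:  R² = (225 + 415) / 10 = 64
R = √64 = 8  ⇒  r_B = 8 − 7 = 1

rB=1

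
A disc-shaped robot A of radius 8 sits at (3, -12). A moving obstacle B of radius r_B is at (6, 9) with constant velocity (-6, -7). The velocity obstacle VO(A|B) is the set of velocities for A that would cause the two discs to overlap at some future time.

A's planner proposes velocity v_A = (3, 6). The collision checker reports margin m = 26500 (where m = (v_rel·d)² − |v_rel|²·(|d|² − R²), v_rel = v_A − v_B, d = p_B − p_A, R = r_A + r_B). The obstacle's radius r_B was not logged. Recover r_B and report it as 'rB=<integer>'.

m = 26500
d = (3, 21);  v_rel = (9, 13),  |v_rel|² = 250
v_rel×d = (9)·(21) − (13)·(3) = 150
since m = R²·250 − 150²:  R² = (22500 + 26500) / 250 = 196
R = √196 = 14  ⇒  r_B = 14 − 8 = 6

rB=6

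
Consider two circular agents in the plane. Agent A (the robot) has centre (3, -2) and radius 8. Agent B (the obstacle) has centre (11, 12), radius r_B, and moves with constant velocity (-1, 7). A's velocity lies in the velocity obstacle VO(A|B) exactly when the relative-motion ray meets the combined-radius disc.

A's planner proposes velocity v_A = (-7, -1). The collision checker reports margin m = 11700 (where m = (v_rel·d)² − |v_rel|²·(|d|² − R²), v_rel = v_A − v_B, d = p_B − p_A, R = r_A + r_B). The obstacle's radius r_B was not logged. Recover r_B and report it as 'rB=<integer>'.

m = 11700
d = (8, 14);  v_rel = (-6, -8),  |v_rel|² = 100
v_rel×d = (-6)·(14) − (-8)·(8) = -20
since m = R²·100 − (-20)²:  R² = (400 + 11700) / 100 = 121
R = √121 = 11  ⇒  r_B = 11 − 8 = 3

rB=3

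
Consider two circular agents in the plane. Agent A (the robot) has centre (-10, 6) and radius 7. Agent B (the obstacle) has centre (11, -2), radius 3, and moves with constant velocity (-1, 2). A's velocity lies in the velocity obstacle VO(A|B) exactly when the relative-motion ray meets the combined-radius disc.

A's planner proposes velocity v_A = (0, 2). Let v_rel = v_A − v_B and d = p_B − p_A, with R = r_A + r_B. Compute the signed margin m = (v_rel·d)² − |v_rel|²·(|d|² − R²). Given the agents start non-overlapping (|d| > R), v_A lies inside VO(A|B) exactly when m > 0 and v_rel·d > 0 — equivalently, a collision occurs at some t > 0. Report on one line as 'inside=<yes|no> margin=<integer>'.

d = (21, -8),  |d|² = 505;  R = 7+3 = 10,  c = 505−10² = 405
v_rel = (1, 0),  |v_rel|² = 1;  v_rel·d = (1)·(21) + (0)·(-8) = 21
1·t² − 42·t + 405 = 0  ⇒  m = 21² − 1·405 = 36
m = 36 > 0,  v_rel·d = 21 > 0  ⇒  inside

inside=yes margin=36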